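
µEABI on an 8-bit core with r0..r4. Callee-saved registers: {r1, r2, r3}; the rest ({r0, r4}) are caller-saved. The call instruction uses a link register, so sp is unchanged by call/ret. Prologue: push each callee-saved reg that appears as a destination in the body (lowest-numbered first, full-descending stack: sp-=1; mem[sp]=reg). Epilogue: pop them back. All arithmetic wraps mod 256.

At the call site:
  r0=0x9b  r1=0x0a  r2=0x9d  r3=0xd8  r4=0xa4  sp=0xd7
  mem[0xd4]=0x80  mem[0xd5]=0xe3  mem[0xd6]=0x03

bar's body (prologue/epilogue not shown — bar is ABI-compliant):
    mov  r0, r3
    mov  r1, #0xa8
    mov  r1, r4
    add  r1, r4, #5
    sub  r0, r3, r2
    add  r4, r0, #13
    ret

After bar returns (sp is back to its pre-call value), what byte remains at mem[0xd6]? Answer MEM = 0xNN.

MEM = 0x0a

prologue: push r1 → mem[0xd6]=0x0a, sp=0xd6
body[0] mov  r0, r3 → r0=0xd8
body[1] mov  r1, #0xa8 → r1=0xa8
body[2] mov  r1, r4 → r1=0xa4
body[3] add  r1, r4, #5 → r1=0xa9
body[4] sub  r0, r3, r2 → r0=0x3b
body[5] add  r4, r0, #13 → r4=0x48
epilogue: pop r1=0x0a, sp=0xd7
prologue pushed ['r1'] at ['0xd6']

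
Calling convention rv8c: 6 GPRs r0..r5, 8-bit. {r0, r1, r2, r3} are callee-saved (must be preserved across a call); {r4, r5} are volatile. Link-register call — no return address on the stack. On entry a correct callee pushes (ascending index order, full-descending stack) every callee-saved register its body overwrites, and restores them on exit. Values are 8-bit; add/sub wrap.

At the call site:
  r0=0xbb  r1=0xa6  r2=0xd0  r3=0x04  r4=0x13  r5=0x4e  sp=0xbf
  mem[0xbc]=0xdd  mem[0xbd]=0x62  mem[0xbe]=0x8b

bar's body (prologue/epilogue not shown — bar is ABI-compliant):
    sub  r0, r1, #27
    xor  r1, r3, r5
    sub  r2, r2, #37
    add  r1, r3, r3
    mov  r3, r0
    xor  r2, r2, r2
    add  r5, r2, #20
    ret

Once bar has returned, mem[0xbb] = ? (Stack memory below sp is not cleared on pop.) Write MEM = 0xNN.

prologue: push r0 -> mem[0xbe]=0xbb, sp=0xbe
prologue: push r1 -> mem[0xbd]=0xa6, sp=0xbd
prologue: push r2 -> mem[0xbc]=0xd0, sp=0xbc
prologue: push r3 -> mem[0xbb]=0x04, sp=0xbb
body[0] sub  r0, r1, #27 -> r0=0x8b
body[1] xor  r1, r3, r5 -> r1=0x4a
body[2] sub  r2, r2, #37 -> r2=0xab
body[3] add  r1, r3, r3 -> r1=0x08
body[4] mov  r3, r0 -> r3=0x8b
body[5] xor  r2, r2, r2 -> r2=0x00
body[6] add  r5, r2, #20 -> r5=0x14
epilogue: pop r3=0x04, sp=0xbc
epilogue: pop r2=0xd0, sp=0xbd
epilogue: pop r1=0xa6, sp=0xbe
epilogue: pop r0=0xbb, sp=0xbf
prologue pushed ['r0', 'r1', 'r2', 'r3'] at ['0xbe', '0xbd', '0xbc', '0xbb']

MEM = 0x04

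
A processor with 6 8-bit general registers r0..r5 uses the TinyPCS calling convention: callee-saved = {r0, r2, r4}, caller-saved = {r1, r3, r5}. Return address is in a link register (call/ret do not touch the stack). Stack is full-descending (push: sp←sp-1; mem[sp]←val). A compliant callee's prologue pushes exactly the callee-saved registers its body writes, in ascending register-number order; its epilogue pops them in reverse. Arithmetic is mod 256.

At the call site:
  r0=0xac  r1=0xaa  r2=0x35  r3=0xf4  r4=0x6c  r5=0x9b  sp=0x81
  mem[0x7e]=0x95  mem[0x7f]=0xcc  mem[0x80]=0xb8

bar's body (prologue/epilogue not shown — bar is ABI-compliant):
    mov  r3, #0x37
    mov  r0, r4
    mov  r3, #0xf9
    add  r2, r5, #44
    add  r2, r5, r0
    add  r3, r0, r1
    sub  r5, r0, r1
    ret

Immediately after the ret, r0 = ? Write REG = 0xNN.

REG = 0xac

prologue: push r0 → mem[0x80]=0xac, sp=0x80
prologue: push r2 → mem[0x7f]=0x35, sp=0x7f
body[0] mov  r3, #0x37 → r3=0x37
body[1] mov  r0, r4 → r0=0x6c
body[2] mov  r3, #0xf9 → r3=0xf9
body[3] add  r2, r5, #44 → r2=0xc7
body[4] add  r2, r5, r0 → r2=0x07
body[5] add  r3, r0, r1 → r3=0x16
body[6] sub  r5, r0, r1 → r5=0xc2
epilogue: pop r2=0x35, sp=0x80
epilogue: pop r0=0xac, sp=0x81
r0 is callee-saved → restored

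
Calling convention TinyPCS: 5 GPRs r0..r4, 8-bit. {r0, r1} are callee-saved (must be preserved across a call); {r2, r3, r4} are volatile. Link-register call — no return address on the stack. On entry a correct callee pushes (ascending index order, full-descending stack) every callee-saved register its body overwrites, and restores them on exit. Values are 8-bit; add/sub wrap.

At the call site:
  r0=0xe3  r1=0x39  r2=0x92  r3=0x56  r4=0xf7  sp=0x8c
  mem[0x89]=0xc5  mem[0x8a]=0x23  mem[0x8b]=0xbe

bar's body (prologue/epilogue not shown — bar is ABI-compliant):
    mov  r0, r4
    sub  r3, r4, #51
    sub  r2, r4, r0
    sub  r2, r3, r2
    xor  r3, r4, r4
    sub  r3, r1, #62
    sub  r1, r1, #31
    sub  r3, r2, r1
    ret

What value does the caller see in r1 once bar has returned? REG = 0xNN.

REG = 0x39

prologue: push r0 → mem[0x8b]=0xe3, sp=0x8b
prologue: push r1 → mem[0x8a]=0x39, sp=0x8a
body[0] mov  r0, r4 → r0=0xf7
body[1] sub  r3, r4, #51 → r3=0xc4
body[2] sub  r2, r4, r0 → r2=0x00
body[3] sub  r2, r3, r2 → r2=0xc4
body[4] xor  r3, r4, r4 → r3=0x00
body[5] sub  r3, r1, #62 → r3=0xfb
body[6] sub  r1, r1, #31 → r1=0x1a
body[7] sub  r3, r2, r1 → r3=0xaa
epilogue: pop r1=0x39, sp=0x8b
epilogue: pop r0=0xe3, sp=0x8c
r1 is callee-saved → restored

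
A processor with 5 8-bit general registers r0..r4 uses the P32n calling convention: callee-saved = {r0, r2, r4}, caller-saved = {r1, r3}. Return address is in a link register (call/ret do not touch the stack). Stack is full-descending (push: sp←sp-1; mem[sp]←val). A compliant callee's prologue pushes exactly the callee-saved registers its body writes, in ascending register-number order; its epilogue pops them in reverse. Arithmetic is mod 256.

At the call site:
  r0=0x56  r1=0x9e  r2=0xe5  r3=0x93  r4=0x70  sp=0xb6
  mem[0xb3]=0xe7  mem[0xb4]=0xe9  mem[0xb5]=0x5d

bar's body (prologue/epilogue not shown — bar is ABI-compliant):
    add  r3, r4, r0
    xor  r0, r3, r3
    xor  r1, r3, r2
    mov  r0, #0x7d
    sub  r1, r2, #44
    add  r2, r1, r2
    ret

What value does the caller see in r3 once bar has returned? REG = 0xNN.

prologue: push r0 → mem[0xb5]=0x56, sp=0xb5
prologue: push r2 → mem[0xb4]=0xe5, sp=0xb4
body[0] add  r3, r4, r0 → r3=0xc6
body[1] xor  r0, r3, r3 → r0=0x00
body[2] xor  r1, r3, r2 → r1=0x23
body[3] mov  r0, #0x7d → r0=0x7d
body[4] sub  r1, r2, #44 → r1=0xb9
body[5] add  r2, r1, r2 → r2=0x9e
epilogue: pop r2=0xe5, sp=0xb5
epilogue: pop r0=0x56, sp=0xb6
r3 is caller-saved → body value

REG = 0xc6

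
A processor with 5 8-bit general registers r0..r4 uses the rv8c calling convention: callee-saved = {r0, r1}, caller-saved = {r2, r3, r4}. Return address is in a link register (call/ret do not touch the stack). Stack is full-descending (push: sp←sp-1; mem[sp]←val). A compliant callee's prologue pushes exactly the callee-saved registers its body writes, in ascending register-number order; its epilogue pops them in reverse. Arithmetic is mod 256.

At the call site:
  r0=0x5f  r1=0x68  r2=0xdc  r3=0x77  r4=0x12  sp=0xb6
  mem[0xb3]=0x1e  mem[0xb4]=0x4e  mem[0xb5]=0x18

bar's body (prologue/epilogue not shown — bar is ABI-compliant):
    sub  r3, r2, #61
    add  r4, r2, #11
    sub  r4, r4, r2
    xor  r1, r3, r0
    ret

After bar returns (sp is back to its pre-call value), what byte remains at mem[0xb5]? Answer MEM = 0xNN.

MEM = 0x68

prologue: push r1 -> mem[0xb5]=0x68, sp=0xb5
body[0] sub  r3, r2, #61 -> r3=0x9f
body[1] add  r4, r2, #11 -> r4=0xe7
body[2] sub  r4, r4, r2 -> r4=0x0b
body[3] xor  r1, r3, r0 -> r1=0xc0
epilogue: pop r1=0x68, sp=0xb6
prologue pushed ['r1'] at ['0xb5']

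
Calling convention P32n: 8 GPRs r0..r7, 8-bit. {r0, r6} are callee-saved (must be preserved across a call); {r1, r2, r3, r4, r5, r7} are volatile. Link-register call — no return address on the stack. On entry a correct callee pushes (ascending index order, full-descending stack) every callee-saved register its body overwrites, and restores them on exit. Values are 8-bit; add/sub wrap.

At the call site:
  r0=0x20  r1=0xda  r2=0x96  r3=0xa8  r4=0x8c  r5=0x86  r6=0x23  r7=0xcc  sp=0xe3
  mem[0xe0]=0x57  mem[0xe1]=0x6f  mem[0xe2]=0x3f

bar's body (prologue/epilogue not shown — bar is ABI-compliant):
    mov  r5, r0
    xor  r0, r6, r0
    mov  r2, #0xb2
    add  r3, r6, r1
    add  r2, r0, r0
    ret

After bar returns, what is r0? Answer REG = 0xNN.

REG = 0x20

prologue: push r0 → mem[0xe2]=0x20, sp=0xe2
body[0] mov  r5, r0 → r5=0x20
body[1] xor  r0, r6, r0 → r0=0x03
body[2] mov  r2, #0xb2 → r2=0xb2
body[3] add  r3, r6, r1 → r3=0xfd
body[4] add  r2, r0, r0 → r2=0x06
epilogue: pop r0=0x20, sp=0xe3
r0 is callee-saved → restored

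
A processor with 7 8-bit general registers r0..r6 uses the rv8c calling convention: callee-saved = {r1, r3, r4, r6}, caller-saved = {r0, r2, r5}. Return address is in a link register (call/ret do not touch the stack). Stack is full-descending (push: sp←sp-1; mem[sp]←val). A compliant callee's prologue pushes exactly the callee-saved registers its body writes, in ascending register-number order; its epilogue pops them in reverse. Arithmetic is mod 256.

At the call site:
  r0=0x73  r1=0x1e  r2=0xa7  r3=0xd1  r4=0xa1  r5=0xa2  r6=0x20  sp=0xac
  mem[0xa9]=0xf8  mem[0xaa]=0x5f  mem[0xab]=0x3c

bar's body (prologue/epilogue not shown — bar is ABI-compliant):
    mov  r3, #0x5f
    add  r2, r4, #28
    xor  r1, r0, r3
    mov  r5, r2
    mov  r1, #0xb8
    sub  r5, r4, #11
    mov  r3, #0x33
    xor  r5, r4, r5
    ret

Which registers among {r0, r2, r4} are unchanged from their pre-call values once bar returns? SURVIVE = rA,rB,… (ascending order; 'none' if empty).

SURVIVE = r0,r4

prologue: push r1 → mem[0xab]=0x1e, sp=0xab
prologue: push r3 → mem[0xaa]=0xd1, sp=0xaa
body[0] mov  r3, #0x5f → r3=0x5f
body[1] add  r2, r4, #28 → r2=0xbd
body[2] xor  r1, r0, r3 → r1=0x2c
body[3] mov  r5, r2 → r5=0xbd
body[4] mov  r1, #0xb8 → r1=0xb8
body[5] sub  r5, r4, #11 → r5=0x96
body[6] mov  r3, #0x33 → r3=0x33
body[7] xor  r5, r4, r5 → r5=0x37
epilogue: pop r3=0xd1, sp=0xab
epilogue: pop r1=0x1e, sp=0xac
r0: caller-saved, written=False
r2: caller-saved, written=True
r4: callee-saved, written=False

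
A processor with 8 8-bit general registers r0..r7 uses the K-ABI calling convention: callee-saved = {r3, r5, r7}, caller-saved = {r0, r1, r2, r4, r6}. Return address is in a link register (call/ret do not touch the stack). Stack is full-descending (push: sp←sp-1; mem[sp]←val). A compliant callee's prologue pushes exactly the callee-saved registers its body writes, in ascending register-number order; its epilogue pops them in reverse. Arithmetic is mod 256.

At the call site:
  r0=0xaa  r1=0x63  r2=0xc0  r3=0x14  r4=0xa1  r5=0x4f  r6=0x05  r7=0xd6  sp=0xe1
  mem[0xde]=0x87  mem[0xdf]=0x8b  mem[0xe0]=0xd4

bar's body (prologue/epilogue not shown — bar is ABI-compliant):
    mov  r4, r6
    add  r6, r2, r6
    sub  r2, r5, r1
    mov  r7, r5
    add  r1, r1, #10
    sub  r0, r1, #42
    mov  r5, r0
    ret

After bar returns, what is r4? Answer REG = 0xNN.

REG = 0x05

prologue: push r5 -> mem[0xe0]=0x4f, sp=0xe0
prologue: push r7 -> mem[0xdf]=0xd6, sp=0xdf
body[0] mov  r4, r6 -> r4=0x05
body[1] add  r6, r2, r6 -> r6=0xc5
body[2] sub  r2, r5, r1 -> r2=0xec
body[3] mov  r7, r5 -> r7=0x4f
body[4] add  r1, r1, #10 -> r1=0x6d
body[5] sub  r0, r1, #42 -> r0=0x43
body[6] mov  r5, r0 -> r5=0x43
epilogue: pop r7=0xd6, sp=0xe0
epilogue: pop r5=0x4f, sp=0xe1
r4 is caller-saved -> body value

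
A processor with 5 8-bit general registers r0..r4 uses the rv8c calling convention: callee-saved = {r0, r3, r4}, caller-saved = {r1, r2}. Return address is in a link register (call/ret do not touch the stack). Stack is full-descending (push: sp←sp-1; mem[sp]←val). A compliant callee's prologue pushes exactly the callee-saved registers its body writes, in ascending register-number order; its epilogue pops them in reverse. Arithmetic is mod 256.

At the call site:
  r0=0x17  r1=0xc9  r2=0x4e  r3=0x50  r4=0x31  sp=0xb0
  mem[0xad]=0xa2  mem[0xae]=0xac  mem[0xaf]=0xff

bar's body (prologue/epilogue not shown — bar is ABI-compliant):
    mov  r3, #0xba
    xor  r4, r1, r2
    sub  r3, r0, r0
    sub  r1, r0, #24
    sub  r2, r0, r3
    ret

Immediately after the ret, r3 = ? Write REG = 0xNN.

REG = 0x50

prologue: push r3 → mem[0xaf]=0x50, sp=0xaf
prologue: push r4 → mem[0xae]=0x31, sp=0xae
body[0] mov  r3, #0xba → r3=0xba
body[1] xor  r4, r1, r2 → r4=0x87
body[2] sub  r3, r0, r0 → r3=0x00
body[3] sub  r1, r0, #24 → r1=0xff
body[4] sub  r2, r0, r3 → r2=0x17
epilogue: pop r4=0x31, sp=0xaf
epilogue: pop r3=0x50, sp=0xb0
r3 is callee-saved → restored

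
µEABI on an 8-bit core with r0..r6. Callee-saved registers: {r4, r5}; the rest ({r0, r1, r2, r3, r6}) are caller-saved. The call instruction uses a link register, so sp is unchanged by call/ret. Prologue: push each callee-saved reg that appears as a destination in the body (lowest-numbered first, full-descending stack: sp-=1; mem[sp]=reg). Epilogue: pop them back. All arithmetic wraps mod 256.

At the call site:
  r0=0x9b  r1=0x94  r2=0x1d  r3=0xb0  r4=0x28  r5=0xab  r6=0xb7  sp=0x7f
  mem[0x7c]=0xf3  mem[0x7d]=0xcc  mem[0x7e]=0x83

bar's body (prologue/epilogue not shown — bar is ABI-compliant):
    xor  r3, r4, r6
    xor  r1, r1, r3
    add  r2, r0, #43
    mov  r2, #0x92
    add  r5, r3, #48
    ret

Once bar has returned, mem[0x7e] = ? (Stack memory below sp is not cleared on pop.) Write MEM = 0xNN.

MEM = 0xab

prologue: push r5 -> mem[0x7e]=0xab, sp=0x7e
body[0] xor  r3, r4, r6 -> r3=0x9f
body[1] xor  r1, r1, r3 -> r1=0x0b
body[2] add  r2, r0, #43 -> r2=0xc6
body[3] mov  r2, #0x92 -> r2=0x92
body[4] add  r5, r3, #48 -> r5=0xcf
epilogue: pop r5=0xab, sp=0x7f
prologue pushed ['r5'] at ['0x7e']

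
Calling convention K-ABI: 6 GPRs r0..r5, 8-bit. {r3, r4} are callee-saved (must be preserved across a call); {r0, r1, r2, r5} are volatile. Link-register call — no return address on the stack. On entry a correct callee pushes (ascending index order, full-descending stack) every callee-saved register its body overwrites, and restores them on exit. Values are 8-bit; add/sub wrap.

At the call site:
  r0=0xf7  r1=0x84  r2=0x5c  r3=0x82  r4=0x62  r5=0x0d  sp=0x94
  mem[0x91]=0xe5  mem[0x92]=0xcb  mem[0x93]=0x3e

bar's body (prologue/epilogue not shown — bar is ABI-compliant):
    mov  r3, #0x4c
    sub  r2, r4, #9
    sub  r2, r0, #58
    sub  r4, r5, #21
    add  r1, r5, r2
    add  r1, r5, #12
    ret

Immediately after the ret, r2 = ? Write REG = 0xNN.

prologue: push r3 -> mem[0x93]=0x82, sp=0x93
prologue: push r4 -> mem[0x92]=0x62, sp=0x92
body[0] mov  r3, #0x4c -> r3=0x4c
body[1] sub  r2, r4, #9 -> r2=0x59
body[2] sub  r2, r0, #58 -> r2=0xbd
body[3] sub  r4, r5, #21 -> r4=0xf8
body[4] add  r1, r5, r2 -> r1=0xca
body[5] add  r1, r5, #12 -> r1=0x19
epilogue: pop r4=0x62, sp=0x93
epilogue: pop r3=0x82, sp=0x94
r2 is caller-saved -> body value

REG = 0xbd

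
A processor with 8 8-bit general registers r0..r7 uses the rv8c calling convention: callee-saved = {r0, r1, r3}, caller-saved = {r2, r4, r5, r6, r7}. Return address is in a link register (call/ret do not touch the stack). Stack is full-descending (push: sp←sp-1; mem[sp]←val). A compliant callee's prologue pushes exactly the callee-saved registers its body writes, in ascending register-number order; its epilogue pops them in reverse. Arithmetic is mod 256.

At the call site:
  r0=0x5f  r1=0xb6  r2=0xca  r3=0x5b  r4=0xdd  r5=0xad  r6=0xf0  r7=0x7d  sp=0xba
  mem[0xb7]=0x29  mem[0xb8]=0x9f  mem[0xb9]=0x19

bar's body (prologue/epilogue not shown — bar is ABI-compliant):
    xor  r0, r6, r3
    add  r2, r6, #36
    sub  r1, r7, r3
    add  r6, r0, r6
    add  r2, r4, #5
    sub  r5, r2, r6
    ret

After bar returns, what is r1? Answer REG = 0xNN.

REG = 0xb6

prologue: push r0 → mem[0xb9]=0x5f, sp=0xb9
prologue: push r1 → mem[0xb8]=0xb6, sp=0xb8
body[0] xor  r0, r6, r3 → r0=0xab
body[1] add  r2, r6, #36 → r2=0x14
body[2] sub  r1, r7, r3 → r1=0x22
body[3] add  r6, r0, r6 → r6=0x9b
body[4] add  r2, r4, #5 → r2=0xe2
body[5] sub  r5, r2, r6 → r5=0x47
epilogue: pop r1=0xb6, sp=0xb9
epilogue: pop r0=0x5f, sp=0xba
r1 is callee-saved → restored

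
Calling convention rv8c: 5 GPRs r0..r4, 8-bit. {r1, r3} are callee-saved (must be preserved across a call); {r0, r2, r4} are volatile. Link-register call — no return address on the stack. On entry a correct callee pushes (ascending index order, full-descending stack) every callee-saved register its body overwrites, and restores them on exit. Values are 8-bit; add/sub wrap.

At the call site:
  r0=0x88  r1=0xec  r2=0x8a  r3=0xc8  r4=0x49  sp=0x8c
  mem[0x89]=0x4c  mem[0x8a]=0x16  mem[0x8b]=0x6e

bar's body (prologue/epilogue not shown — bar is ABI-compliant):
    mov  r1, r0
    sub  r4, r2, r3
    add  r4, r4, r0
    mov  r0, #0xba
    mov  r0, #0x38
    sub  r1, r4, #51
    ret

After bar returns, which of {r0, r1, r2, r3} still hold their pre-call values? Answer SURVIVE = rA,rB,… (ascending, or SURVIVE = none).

prologue: push r1 -> mem[0x8b]=0xec, sp=0x8b
body[0] mov  r1, r0 -> r1=0x88
body[1] sub  r4, r2, r3 -> r4=0xc2
body[2] add  r4, r4, r0 -> r4=0x4a
body[3] mov  r0, #0xba -> r0=0xba
body[4] mov  r0, #0x38 -> r0=0x38
body[5] sub  r1, r4, #51 -> r1=0x17
epilogue: pop r1=0xec, sp=0x8c
r0: caller-saved, written=True
r1: callee-saved, written=True
r2: caller-saved, written=False
r3: callee-saved, written=False

SURVIVE = r1,r2,r3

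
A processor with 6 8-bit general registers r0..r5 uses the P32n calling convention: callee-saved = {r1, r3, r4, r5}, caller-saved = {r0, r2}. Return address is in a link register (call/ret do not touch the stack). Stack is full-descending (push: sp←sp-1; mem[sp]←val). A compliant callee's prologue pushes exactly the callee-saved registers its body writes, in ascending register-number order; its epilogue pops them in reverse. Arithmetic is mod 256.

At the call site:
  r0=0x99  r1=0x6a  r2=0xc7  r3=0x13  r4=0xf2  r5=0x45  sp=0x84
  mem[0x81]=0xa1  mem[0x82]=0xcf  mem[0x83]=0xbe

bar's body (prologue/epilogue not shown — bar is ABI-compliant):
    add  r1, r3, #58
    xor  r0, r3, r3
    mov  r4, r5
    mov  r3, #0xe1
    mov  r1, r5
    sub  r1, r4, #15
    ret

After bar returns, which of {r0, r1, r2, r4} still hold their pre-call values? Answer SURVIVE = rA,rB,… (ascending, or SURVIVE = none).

prologue: push r1 → mem[0x83]=0x6a, sp=0x83
prologue: push r3 → mem[0x82]=0x13, sp=0x82
prologue: push r4 → mem[0x81]=0xf2, sp=0x81
body[0] add  r1, r3, #58 → r1=0x4d
body[1] xor  r0, r3, r3 → r0=0x00
body[2] mov  r4, r5 → r4=0x45
body[3] mov  r3, #0xe1 → r3=0xe1
body[4] mov  r1, r5 → r1=0x45
body[5] sub  r1, r4, #15 → r1=0x36
epilogue: pop r4=0xf2, sp=0x82
epilogue: pop r3=0x13, sp=0x83
epilogue: pop r1=0x6a, sp=0x84
r0: caller-saved, written=True
r1: callee-saved, written=True
r2: caller-saved, written=False
r4: callee-saved, written=True

SURVIVE = r1,r2,r4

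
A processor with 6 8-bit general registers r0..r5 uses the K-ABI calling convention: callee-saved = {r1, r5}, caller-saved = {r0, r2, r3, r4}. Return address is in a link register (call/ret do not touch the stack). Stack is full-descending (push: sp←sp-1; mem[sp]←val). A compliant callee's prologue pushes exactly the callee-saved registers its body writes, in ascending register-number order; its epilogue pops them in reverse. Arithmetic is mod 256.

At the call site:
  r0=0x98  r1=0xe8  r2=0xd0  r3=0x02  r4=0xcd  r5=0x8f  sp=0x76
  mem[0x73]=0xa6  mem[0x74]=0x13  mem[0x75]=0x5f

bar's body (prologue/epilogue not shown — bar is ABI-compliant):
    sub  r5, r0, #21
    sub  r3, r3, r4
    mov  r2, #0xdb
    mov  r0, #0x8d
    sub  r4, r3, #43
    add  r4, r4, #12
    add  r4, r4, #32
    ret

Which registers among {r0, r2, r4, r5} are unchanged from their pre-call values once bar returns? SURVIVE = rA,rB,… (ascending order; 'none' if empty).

prologue: push r5 → mem[0x75]=0x8f, sp=0x75
body[0] sub  r5, r0, #21 → r5=0x83
body[1] sub  r3, r3, r4 → r3=0x35
body[2] mov  r2, #0xdb → r2=0xdb
body[3] mov  r0, #0x8d → r0=0x8d
body[4] sub  r4, r3, #43 → r4=0x0a
body[5] add  r4, r4, #12 → r4=0x16
body[6] add  r4, r4, #32 → r4=0x36
epilogue: pop r5=0x8f, sp=0x76
r0: caller-saved, written=True
r2: caller-saved, written=True
r4: caller-saved, written=True
r5: callee-saved, written=True

SURVIVE = r5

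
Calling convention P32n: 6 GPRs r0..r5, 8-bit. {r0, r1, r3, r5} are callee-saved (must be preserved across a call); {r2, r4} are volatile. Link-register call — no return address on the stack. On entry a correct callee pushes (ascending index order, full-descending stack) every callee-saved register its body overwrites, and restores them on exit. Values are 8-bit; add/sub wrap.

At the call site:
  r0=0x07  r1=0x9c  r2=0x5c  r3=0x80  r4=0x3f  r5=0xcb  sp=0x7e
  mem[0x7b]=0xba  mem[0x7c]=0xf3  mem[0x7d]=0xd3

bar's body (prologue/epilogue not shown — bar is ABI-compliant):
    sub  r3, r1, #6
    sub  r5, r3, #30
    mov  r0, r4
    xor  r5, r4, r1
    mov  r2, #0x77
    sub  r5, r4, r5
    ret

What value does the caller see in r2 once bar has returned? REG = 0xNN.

prologue: push r0 -> mem[0x7d]=0x07, sp=0x7d
prologue: push r3 -> mem[0x7c]=0x80, sp=0x7c
prologue: push r5 -> mem[0x7b]=0xcb, sp=0x7b
body[0] sub  r3, r1, #6 -> r3=0x96
body[1] sub  r5, r3, #30 -> r5=0x78
body[2] mov  r0, r4 -> r0=0x3f
body[3] xor  r5, r4, r1 -> r5=0xa3
body[4] mov  r2, #0x77 -> r2=0x77
body[5] sub  r5, r4, r5 -> r5=0x9c
epilogue: pop r5=0xcb, sp=0x7c
epilogue: pop r3=0x80, sp=0x7d
epilogue: pop r0=0x07, sp=0x7e
r2 is caller-saved -> body value

REG = 0x77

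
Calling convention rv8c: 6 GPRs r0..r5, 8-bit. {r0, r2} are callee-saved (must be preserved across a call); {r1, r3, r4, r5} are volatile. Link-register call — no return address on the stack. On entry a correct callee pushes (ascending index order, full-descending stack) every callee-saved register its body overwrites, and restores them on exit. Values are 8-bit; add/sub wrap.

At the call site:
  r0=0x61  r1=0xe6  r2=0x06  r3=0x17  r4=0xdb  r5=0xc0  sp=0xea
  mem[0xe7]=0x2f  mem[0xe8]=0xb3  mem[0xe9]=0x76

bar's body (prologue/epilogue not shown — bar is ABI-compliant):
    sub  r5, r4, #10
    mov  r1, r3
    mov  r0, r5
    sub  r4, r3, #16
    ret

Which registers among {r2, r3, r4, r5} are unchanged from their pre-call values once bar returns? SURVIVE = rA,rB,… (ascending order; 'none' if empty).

prologue: push r0 -> mem[0xe9]=0x61, sp=0xe9
body[0] sub  r5, r4, #10 -> r5=0xd1
body[1] mov  r1, r3 -> r1=0x17
body[2] mov  r0, r5 -> r0=0xd1
body[3] sub  r4, r3, #16 -> r4=0x07
epilogue: pop r0=0x61, sp=0xea
r2: callee-saved, written=False
r3: caller-saved, written=False
r4: caller-saved, written=True
r5: caller-saved, written=True

SURVIVE = r2,r3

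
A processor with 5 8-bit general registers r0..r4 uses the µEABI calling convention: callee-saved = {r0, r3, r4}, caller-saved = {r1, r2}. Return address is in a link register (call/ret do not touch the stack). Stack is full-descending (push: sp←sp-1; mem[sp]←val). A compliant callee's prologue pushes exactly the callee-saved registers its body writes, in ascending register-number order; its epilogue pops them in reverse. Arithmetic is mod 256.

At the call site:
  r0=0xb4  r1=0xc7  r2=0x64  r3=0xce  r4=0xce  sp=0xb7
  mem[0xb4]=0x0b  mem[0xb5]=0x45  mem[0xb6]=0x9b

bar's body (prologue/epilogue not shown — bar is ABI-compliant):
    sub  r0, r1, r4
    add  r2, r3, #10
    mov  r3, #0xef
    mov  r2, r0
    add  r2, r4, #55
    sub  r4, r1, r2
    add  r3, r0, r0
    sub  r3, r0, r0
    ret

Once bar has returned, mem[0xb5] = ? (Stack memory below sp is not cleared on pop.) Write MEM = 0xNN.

MEM = 0xce

prologue: push r0 -> mem[0xb6]=0xb4, sp=0xb6
prologue: push r3 -> mem[0xb5]=0xce, sp=0xb5
prologue: push r4 -> mem[0xb4]=0xce, sp=0xb4
body[0] sub  r0, r1, r4 -> r0=0xf9
body[1] add  r2, r3, #10 -> r2=0xd8
body[2] mov  r3, #0xef -> r3=0xef
body[3] mov  r2, r0 -> r2=0xf9
body[4] add  r2, r4, #55 -> r2=0x05
body[5] sub  r4, r1, r2 -> r4=0xc2
body[6] add  r3, r0, r0 -> r3=0xf2
body[7] sub  r3, r0, r0 -> r3=0x00
epilogue: pop r4=0xce, sp=0xb5
epilogue: pop r3=0xce, sp=0xb6
epilogue: pop r0=0xb4, sp=0xb7
prologue pushed ['r0', 'r3', 'r4'] at ['0xb6', '0xb5', '0xb4']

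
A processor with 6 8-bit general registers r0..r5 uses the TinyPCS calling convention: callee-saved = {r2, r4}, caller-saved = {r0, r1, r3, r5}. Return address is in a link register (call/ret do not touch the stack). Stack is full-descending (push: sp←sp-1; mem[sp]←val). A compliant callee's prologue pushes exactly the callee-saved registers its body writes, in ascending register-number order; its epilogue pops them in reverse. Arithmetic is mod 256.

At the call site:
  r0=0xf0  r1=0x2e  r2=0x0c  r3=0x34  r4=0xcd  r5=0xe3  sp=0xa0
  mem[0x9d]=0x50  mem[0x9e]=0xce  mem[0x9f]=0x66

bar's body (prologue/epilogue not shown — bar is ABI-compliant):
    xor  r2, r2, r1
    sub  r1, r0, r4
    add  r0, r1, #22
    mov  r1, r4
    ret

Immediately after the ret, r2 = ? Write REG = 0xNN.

prologue: push r2 → mem[0x9f]=0x0c, sp=0x9f
body[0] xor  r2, r2, r1 → r2=0x22
body[1] sub  r1, r0, r4 → r1=0x23
body[2] add  r0, r1, #22 → r0=0x39
body[3] mov  r1, r4 → r1=0xcd
epilogue: pop r2=0x0c, sp=0xa0
r2 is callee-saved → restored

REG = 0x0c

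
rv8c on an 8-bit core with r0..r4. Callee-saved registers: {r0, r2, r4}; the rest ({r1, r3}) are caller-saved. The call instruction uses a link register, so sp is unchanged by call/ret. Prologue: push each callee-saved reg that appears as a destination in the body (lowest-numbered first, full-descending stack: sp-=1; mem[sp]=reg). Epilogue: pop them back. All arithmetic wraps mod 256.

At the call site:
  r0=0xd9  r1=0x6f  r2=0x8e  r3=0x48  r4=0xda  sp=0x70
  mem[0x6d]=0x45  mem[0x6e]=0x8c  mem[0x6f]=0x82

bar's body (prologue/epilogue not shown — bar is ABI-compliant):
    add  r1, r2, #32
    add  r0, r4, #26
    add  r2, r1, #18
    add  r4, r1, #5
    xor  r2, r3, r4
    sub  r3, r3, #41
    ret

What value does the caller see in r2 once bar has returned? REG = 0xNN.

prologue: push r0 → mem[0x6f]=0xd9, sp=0x6f
prologue: push r2 → mem[0x6e]=0x8e, sp=0x6e
prologue: push r4 → mem[0x6d]=0xda, sp=0x6d
body[0] add  r1, r2, #32 → r1=0xae
body[1] add  r0, r4, #26 → r0=0xf4
body[2] add  r2, r1, #18 → r2=0xc0
body[3] add  r4, r1, #5 → r4=0xb3
body[4] xor  r2, r3, r4 → r2=0xfb
body[5] sub  r3, r3, #41 → r3=0x1f
epilogue: pop r4=0xda, sp=0x6e
epilogue: pop r2=0x8e, sp=0x6f
epilogue: pop r0=0xd9, sp=0x70
r2 is callee-saved → restored

REG = 0x8e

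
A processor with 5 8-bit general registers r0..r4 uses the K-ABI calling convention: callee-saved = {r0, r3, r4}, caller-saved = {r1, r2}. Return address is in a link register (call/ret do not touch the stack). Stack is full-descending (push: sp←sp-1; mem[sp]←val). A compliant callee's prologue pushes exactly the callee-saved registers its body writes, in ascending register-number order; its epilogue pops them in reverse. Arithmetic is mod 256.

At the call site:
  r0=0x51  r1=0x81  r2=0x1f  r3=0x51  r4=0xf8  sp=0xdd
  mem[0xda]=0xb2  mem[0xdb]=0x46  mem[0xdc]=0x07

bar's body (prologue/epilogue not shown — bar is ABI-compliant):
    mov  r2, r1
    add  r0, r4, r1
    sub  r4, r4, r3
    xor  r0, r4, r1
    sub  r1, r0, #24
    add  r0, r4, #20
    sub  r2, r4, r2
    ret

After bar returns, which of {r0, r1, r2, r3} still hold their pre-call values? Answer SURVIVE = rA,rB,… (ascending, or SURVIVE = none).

SURVIVE = r0,r3

prologue: push r0 -> mem[0xdc]=0x51, sp=0xdc
prologue: push r4 -> mem[0xdb]=0xf8, sp=0xdb
body[0] mov  r2, r1 -> r2=0x81
body[1] add  r0, r4, r1 -> r0=0x79
body[2] sub  r4, r4, r3 -> r4=0xa7
body[3] xor  r0, r4, r1 -> r0=0x26
body[4] sub  r1, r0, #24 -> r1=0x0e
body[5] add  r0, r4, #20 -> r0=0xbb
body[6] sub  r2, r4, r2 -> r2=0x26
epilogue: pop r4=0xf8, sp=0xdc
epilogue: pop r0=0x51, sp=0xdd
r0: callee-saved, written=True
r1: caller-saved, written=True
r2: caller-saved, written=True
r3: callee-saved, written=False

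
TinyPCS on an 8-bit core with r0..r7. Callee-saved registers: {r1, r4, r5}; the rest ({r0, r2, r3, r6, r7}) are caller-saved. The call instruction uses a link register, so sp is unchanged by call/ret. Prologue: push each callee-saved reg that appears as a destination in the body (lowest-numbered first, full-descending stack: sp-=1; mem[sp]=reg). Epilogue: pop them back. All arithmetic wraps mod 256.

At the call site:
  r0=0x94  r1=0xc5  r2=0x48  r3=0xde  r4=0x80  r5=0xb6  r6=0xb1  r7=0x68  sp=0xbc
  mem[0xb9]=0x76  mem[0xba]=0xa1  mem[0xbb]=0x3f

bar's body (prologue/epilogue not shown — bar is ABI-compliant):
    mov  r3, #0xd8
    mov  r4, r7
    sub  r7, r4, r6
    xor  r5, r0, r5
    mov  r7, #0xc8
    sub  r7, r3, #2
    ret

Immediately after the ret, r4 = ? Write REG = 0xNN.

REG = 0x80

prologue: push r4 -> mem[0xbb]=0x80, sp=0xbb
prologue: push r5 -> mem[0xba]=0xb6, sp=0xba
body[0] mov  r3, #0xd8 -> r3=0xd8
body[1] mov  r4, r7 -> r4=0x68
body[2] sub  r7, r4, r6 -> r7=0xb7
body[3] xor  r5, r0, r5 -> r5=0x22
body[4] mov  r7, #0xc8 -> r7=0xc8
body[5] sub  r7, r3, #2 -> r7=0xd6
epilogue: pop r5=0xb6, sp=0xbb
epilogue: pop r4=0x80, sp=0xbc
r4 is callee-saved -> restored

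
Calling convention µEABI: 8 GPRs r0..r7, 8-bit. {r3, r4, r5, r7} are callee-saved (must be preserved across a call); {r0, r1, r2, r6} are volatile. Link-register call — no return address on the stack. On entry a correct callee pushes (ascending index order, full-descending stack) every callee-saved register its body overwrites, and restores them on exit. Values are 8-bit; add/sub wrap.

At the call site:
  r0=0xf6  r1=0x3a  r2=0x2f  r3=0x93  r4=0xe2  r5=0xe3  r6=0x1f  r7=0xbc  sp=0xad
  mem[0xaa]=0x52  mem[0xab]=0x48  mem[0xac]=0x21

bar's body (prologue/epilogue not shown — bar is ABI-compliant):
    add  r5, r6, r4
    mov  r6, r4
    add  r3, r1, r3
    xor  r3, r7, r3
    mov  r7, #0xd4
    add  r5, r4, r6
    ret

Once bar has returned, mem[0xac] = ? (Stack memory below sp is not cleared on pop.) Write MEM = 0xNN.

prologue: push r3 → mem[0xac]=0x93, sp=0xac
prologue: push r5 → mem[0xab]=0xe3, sp=0xab
prologue: push r7 → mem[0xaa]=0xbc, sp=0xaa
body[0] add  r5, r6, r4 → r5=0x01
body[1] mov  r6, r4 → r6=0xe2
body[2] add  r3, r1, r3 → r3=0xcd
body[3] xor  r3, r7, r3 → r3=0x71
body[4] mov  r7, #0xd4 → r7=0xd4
body[5] add  r5, r4, r6 → r5=0xc4
epilogue: pop r7=0xbc, sp=0xab
epilogue: pop r5=0xe3, sp=0xac
epilogue: pop r3=0x93, sp=0xad
prologue pushed ['r3', 'r5', 'r7'] at ['0xac', '0xab', '0xaa']

MEM = 0x93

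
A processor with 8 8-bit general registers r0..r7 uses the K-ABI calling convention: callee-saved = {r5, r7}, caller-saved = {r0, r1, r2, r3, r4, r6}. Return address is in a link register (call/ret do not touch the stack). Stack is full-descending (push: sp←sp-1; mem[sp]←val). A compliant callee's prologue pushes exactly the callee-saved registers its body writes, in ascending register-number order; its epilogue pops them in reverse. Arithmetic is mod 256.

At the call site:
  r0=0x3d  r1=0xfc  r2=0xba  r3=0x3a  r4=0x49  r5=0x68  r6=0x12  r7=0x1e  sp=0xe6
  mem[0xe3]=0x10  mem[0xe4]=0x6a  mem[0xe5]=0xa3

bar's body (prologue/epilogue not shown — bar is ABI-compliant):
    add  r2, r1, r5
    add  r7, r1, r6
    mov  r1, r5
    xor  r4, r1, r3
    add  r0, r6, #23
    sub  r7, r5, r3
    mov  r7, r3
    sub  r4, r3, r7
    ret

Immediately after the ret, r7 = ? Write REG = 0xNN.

prologue: push r7 -> mem[0xe5]=0x1e, sp=0xe5
body[0] add  r2, r1, r5 -> r2=0x64
body[1] add  r7, r1, r6 -> r7=0x0e
body[2] mov  r1, r5 -> r1=0x68
body[3] xor  r4, r1, r3 -> r4=0x52
body[4] add  r0, r6, #23 -> r0=0x29
body[5] sub  r7, r5, r3 -> r7=0x2e
body[6] mov  r7, r3 -> r7=0x3a
body[7] sub  r4, r3, r7 -> r4=0x00
epilogue: pop r7=0x1e, sp=0xe6
r7 is callee-saved -> restored

REG = 0x1e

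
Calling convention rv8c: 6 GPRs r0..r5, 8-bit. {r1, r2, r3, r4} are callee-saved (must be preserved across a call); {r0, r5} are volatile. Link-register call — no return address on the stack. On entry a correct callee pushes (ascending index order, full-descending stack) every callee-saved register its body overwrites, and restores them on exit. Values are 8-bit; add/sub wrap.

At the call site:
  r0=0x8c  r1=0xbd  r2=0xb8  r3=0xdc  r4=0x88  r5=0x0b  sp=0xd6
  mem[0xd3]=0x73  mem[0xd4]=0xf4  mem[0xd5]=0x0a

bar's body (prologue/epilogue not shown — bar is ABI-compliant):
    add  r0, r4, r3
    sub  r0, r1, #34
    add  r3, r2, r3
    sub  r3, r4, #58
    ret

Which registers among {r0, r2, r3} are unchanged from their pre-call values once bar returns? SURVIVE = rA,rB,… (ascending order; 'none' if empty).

SURVIVE = r2,r3

prologue: push r3 → mem[0xd5]=0xdc, sp=0xd5
body[0] add  r0, r4, r3 → r0=0x64
body[1] sub  r0, r1, #34 → r0=0x9b
body[2] add  r3, r2, r3 → r3=0x94
body[3] sub  r3, r4, #58 → r3=0x4e
epilogue: pop r3=0xdc, sp=0xd6
r0: caller-saved, written=True
r2: callee-saved, written=False
r3: callee-saved, written=True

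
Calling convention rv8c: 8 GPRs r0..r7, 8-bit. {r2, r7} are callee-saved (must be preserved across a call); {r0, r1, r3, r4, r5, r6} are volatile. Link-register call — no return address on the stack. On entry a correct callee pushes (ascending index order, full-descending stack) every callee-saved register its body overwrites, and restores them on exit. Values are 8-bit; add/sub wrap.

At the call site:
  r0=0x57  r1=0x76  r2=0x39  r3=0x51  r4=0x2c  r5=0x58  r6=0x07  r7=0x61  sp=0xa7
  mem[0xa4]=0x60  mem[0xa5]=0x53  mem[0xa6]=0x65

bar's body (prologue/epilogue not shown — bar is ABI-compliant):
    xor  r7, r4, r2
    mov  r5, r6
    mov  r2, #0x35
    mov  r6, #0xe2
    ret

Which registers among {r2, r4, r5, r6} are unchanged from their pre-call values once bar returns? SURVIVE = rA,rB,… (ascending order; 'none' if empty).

prologue: push r2 -> mem[0xa6]=0x39, sp=0xa6
prologue: push r7 -> mem[0xa5]=0x61, sp=0xa5
body[0] xor  r7, r4, r2 -> r7=0x15
body[1] mov  r5, r6 -> r5=0x07
body[2] mov  r2, #0x35 -> r2=0x35
body[3] mov  r6, #0xe2 -> r6=0xe2
epilogue: pop r7=0x61, sp=0xa6
epilogue: pop r2=0x39, sp=0xa7
r2: callee-saved, written=True
r4: caller-saved, written=False
r5: caller-saved, written=True
r6: caller-saved, written=True

SURVIVE = r2,r4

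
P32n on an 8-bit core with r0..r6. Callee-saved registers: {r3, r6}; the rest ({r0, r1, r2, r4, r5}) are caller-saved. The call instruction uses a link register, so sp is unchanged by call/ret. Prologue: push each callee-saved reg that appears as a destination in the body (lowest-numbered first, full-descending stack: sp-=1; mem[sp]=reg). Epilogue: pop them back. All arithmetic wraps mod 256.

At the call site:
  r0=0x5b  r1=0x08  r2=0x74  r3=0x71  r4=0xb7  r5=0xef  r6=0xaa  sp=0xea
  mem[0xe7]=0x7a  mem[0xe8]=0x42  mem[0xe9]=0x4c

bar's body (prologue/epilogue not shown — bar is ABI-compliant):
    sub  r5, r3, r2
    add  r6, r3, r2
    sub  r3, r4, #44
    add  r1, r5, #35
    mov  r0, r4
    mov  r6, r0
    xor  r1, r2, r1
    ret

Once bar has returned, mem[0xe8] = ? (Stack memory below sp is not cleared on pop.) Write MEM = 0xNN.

MEM = 0xaa

prologue: push r3 → mem[0xe9]=0x71, sp=0xe9
prologue: push r6 → mem[0xe8]=0xaa, sp=0xe8
body[0] sub  r5, r3, r2 → r5=0xfd
body[1] add  r6, r3, r2 → r6=0xe5
body[2] sub  r3, r4, #44 → r3=0x8b
body[3] add  r1, r5, #35 → r1=0x20
body[4] mov  r0, r4 → r0=0xb7
body[5] mov  r6, r0 → r6=0xb7
body[6] xor  r1, r2, r1 → r1=0x54
epilogue: pop r6=0xaa, sp=0xe9
epilogue: pop r3=0x71, sp=0xea
prologue pushed ['r3', 'r6'] at ['0xe9', '0xe8']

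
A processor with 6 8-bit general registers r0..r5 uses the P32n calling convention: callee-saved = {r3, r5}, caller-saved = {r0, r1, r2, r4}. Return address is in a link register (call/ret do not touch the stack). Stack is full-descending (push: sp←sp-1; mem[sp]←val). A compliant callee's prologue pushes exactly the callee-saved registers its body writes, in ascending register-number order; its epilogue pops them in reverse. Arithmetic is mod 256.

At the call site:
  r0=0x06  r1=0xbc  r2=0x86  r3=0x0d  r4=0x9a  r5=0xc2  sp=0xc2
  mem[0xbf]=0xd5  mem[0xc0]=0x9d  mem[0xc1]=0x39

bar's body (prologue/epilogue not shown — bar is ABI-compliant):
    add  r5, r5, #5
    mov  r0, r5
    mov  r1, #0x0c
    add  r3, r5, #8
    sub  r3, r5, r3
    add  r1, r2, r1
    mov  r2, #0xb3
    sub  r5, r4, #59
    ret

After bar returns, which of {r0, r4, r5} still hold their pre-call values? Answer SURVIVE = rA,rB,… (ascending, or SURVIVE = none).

prologue: push r3 -> mem[0xc1]=0x0d, sp=0xc1
prologue: push r5 -> mem[0xc0]=0xc2, sp=0xc0
body[0] add  r5, r5, #5 -> r5=0xc7
body[1] mov  r0, r5 -> r0=0xc7
body[2] mov  r1, #0x0c -> r1=0x0c
body[3] add  r3, r5, #8 -> r3=0xcf
body[4] sub  r3, r5, r3 -> r3=0xf8
body[5] add  r1, r2, r1 -> r1=0x92
body[6] mov  r2, #0xb3 -> r2=0xb3
body[7] sub  r5, r4, #59 -> r5=0x5f
epilogue: pop r5=0xc2, sp=0xc1
epilogue: pop r3=0x0d, sp=0xc2
r0: caller-saved, written=True
r4: caller-saved, written=False
r5: callee-saved, written=True

SURVIVE = r4,r5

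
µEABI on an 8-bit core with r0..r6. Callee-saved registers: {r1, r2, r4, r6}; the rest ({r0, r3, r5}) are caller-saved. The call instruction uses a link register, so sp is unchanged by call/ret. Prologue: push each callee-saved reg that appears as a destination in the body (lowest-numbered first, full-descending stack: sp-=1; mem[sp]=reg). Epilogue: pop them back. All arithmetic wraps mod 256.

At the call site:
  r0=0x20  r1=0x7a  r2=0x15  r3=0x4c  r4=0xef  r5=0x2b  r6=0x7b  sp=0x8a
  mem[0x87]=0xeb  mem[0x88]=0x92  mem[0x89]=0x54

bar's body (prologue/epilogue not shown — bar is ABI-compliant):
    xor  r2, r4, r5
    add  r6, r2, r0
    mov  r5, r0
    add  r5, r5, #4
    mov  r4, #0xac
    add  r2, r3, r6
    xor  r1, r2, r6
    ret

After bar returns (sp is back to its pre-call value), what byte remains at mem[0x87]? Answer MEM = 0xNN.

MEM = 0xef

prologue: push r1 -> mem[0x89]=0x7a, sp=0x89
prologue: push r2 -> mem[0x88]=0x15, sp=0x88
prologue: push r4 -> mem[0x87]=0xef, sp=0x87
prologue: push r6 -> mem[0x86]=0x7b, sp=0x86
body[0] xor  r2, r4, r5 -> r2=0xc4
body[1] add  r6, r2, r0 -> r6=0xe4
body[2] mov  r5, r0 -> r5=0x20
body[3] add  r5, r5, #4 -> r5=0x24
body[4] mov  r4, #0xac -> r4=0xac
body[5] add  r2, r3, r6 -> r2=0x30
body[6] xor  r1, r2, r6 -> r1=0xd4
epilogue: pop r6=0x7b, sp=0x87
epilogue: pop r4=0xef, sp=0x88
epilogue: pop r2=0x15, sp=0x89
epilogue: pop r1=0x7a, sp=0x8a
prologue pushed ['r1', 'r2', 'r4', 'r6'] at ['0x89', '0x88', '0x87', '0x86']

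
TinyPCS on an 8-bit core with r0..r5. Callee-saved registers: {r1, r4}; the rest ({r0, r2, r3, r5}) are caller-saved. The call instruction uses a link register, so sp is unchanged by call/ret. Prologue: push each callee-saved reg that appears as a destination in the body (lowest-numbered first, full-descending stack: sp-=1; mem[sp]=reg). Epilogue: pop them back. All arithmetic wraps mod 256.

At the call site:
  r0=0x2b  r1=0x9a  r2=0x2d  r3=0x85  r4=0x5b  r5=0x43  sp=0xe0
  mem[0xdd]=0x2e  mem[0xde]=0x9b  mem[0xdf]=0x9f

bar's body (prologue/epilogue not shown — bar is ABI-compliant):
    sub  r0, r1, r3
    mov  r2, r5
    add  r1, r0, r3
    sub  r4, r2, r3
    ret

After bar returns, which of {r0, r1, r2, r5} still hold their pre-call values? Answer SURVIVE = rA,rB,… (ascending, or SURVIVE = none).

SURVIVE = r1,r5

prologue: push r1 → mem[0xdf]=0x9a, sp=0xdf
prologue: push r4 → mem[0xde]=0x5b, sp=0xde
body[0] sub  r0, r1, r3 → r0=0x15
body[1] mov  r2, r5 → r2=0x43
body[2] add  r1, r0, r3 → r1=0x9a
body[3] sub  r4, r2, r3 → r4=0xbe
epilogue: pop r4=0x5b, sp=0xdf
epilogue: pop r1=0x9a, sp=0xe0
r0: caller-saved, written=True
r1: callee-saved, written=True
r2: caller-saved, written=True
r5: caller-saved, written=False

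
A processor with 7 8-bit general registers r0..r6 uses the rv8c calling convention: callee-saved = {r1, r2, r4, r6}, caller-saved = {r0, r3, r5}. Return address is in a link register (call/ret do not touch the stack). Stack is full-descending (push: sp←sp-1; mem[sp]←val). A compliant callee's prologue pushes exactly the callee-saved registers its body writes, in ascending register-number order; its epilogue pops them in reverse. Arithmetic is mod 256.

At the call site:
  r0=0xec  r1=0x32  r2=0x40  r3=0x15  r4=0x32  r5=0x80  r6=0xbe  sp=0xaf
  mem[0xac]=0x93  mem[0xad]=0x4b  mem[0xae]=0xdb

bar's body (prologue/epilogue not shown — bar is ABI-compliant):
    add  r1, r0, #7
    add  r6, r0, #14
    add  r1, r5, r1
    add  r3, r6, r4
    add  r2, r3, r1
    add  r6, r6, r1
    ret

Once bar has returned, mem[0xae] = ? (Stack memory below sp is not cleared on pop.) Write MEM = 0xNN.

prologue: push r1 → mem[0xae]=0x32, sp=0xae
prologue: push r2 → mem[0xad]=0x40, sp=0xad
prologue: push r6 → mem[0xac]=0xbe, sp=0xac
body[0] add  r1, r0, #7 → r1=0xf3
body[1] add  r6, r0, #14 → r6=0xfa
body[2] add  r1, r5, r1 → r1=0x73
body[3] add  r3, r6, r4 → r3=0x2c
body[4] add  r2, r3, r1 → r2=0x9f
body[5] add  r6, r6, r1 → r6=0x6d
epilogue: pop r6=0xbe, sp=0xad
epilogue: pop r2=0x40, sp=0xae
epilogue: pop r1=0x32, sp=0xaf
prologue pushed ['r1', 'r2', 'r6'] at ['0xae', '0xad', '0xac']

MEM = 0x32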